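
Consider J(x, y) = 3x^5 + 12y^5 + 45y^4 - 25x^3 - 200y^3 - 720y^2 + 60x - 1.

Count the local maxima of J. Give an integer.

J separates as a function of x plus a function of y, so ∇J=0 decouples.
∂J/∂x = 15(x - 2)(x - 1)(x + 1)(x + 2) = 0 at x ∈ {-2, -1, 1, 2}; ∂J/∂y = 60y(y - 3)(y + 2)(y + 4) = 0 at y ∈ {-4, -2, 0, 3}.
The Hessian is diagonal: diag(J_xx, J_yy). Second derivatives: J_xx(-2)=-180, J_xx(-1)=90, J_xx(1)=-90, J_xx(2)=180; J_yy(-4)=-3360, J_yy(-2)=1200, J_yy(0)=-1440, J_yy(3)=6300.
Local maxima occur where both diagonal entries negative: (-2, -4), (-2, 0), (1, -4), (1, 0). Count: 4.

4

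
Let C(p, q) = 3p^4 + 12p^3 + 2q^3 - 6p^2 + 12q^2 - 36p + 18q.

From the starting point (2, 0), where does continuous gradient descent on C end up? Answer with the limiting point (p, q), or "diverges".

(1, -1)

C is separable, so gradient descent decouples: p follows -∂C/∂p, q follows -∂C/∂q.
∂C/∂p = 12(p - 1)(p + 1)(p + 3); at p=2 this is 180, so p decreases.
∂C/∂q = 6(q + 1)(q + 3); at q=0 this is 18, so q decreases.
p converges to its nearest critical value 1 (a local min of the p-part); q converges to -1. The iterate converges to (1, -1).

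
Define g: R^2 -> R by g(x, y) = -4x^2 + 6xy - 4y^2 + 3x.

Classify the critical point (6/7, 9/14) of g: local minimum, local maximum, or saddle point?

The Hessian of g is constant: H = [[-8, 6], [6, -8]].
det(H) = (-8)·(-8) − 6² = 28.
det(H) > 0 and tr(H) = -16 < 0, so H is negative definite and the point is a local maximum.

local maximum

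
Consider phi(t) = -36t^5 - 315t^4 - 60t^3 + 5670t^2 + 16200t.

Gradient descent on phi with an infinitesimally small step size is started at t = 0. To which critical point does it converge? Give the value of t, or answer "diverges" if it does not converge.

phi'(t) = -180(t - 3)(t + 2)(t + 3)(t + 5), so phi'(0) = 16200.
Gradient descent moves in the -phi' direction, i.e. t is decreasing.
The nearest critical point in that direction is t = -2, where phi'' = 2700 > 0 (a local minimum). The iterate converges there.

-2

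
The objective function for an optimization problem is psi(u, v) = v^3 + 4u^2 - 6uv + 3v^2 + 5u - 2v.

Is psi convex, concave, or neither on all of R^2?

The term v^3 is cubic, so the Hessian is not constant.
∂²psi/∂v² = 6v + 6, which takes both signs as v varies (negative for sufficiently negative v). A diagonal entry of the Hessian changing sign means the Hessian is neither positive- nor negative-semidefinite on all of R^2.

neither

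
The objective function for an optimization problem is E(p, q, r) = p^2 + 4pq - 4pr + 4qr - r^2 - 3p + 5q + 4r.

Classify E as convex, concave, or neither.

neither

E is quadratic, so its Hessian is the constant matrix H = [[2, 4, -4], [4, 0, 4], [-4, 4, -2]].
Leading principal minors: 2, -16, -128.
Neither pattern holds ⇒ H is indefinite ⇒ neither convex nor concave.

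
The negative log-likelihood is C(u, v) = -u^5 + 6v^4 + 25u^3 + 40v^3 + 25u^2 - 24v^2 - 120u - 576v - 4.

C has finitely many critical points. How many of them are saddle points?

C separates as a function of u plus a function of v, so ∇C=0 decouples.
∂C/∂u = -5(u - 4)(u - 1)(u + 2)(u + 3) = 0 at u ∈ {-3, -2, 1, 4}; ∂C/∂v = 24(v - 2)(v + 3)(v + 4) = 0 at v ∈ {-4, -3, 2}.
The Hessian is diagonal: diag(C_uu, C_vv). Second derivatives: C_uu(-3)=140, C_uu(-2)=-90, C_uu(1)=180, C_uu(4)=-630; C_vv(-4)=144, C_vv(-3)=-120, C_vv(2)=720.
Saddle points occur where the two diagonal entries have opposite signs: (-3, -3), (-2, -4), (-2, 2), (1, -3), (4, -4), (4, 2). Count: 6.

6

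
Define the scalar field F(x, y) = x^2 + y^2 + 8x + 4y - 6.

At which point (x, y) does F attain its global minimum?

(-4, -2)

F(x,y) separates as P(x) + Q(y) − 6, so its minimum is min P + min Q − 6.
P'(x) = 2x + 8 vanishes at x ∈ {-4}; Q'(y) = 2y + 4 vanishes at y ∈ {-2}.
Local minima of P (where P''>0): P(-4)=-16. Local minima of Q: Q(-2)=-4.
So the global minimum of F is P(-4) + Q(-2) − 6 = -16 − 4 − 6 = -26, attained at (-4, -2).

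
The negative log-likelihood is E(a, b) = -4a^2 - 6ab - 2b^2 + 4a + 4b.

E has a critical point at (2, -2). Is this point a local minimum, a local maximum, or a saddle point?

The Hessian of E is constant: H = [[-8, -6], [-6, -4]].
det(H) = (-8)·(-4) − (-6)² = -4.
Since det(H) < 0, H is indefinite and the critical point is a saddle point.

saddle point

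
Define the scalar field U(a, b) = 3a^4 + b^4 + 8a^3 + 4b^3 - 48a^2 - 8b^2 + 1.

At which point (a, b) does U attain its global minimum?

(-4, -4)

U(a,b) separates as P(a) + Q(b) + 1, so its minimum is min P + min Q + 1.
P'(a) = 12a(a - 2)(a + 4) vanishes at a ∈ {-4, 0, 2}; Q'(b) = 4b(b - 1)(b + 4) vanishes at b ∈ {-4, 0, 1}.
Local minima of P (where P''>0): P(-4)=-512, P(2)=-80. Local minima of Q: Q(-4)=-128, Q(1)=-3.
So the global minimum of U is P(-4) + Q(-4) + 1 = -512 − 128 + 1 = -639, attained at (-4, -4).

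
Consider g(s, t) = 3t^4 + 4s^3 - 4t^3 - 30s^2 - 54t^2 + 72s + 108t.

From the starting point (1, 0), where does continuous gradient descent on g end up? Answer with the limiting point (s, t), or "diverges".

g is separable, so gradient descent decouples: s follows -∂g/∂s, t follows -∂g/∂t.
∂g/∂s = 12(s - 3)(s - 2); at s=1 this is 24, so s decreases.
∂g/∂t = 12(t - 3)(t - 1)(t + 3); at t=0 this is 108, so t decreases.
The s-coordinate has no critical point in that direction and runs off to infinity.

diverges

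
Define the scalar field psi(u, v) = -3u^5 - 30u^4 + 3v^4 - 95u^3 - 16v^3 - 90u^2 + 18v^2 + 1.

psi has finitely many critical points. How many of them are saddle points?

psi separates as a function of u plus a function of v, so ∇psi=0 decouples.
∂psi/∂u = -15u(u + 1)(u + 3)(u + 4) = 0 at u ∈ {-4, -3, -1, 0}; ∂psi/∂v = 12v(v - 3)(v - 1) = 0 at v ∈ {0, 1, 3}.
The Hessian is diagonal: diag(psi_uu, psi_vv). Second derivatives: psi_uu(-4)=180, psi_uu(-3)=-90, psi_uu(-1)=90, psi_uu(0)=-180; psi_vv(0)=36, psi_vv(1)=-24, psi_vv(3)=72.
Saddle points occur where the two diagonal entries have opposite signs: (-4, 1), (-3, 0), (-3, 3), (-1, 1), (0, 0), (0, 3). Count: 6.

6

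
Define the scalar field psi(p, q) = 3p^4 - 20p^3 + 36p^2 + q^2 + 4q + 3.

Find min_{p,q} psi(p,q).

-1

psi(p,q) separates as A(p) + B(q) + 3, so its minimum is min A + min B + 3.
A'(p) = 12p(p - 3)(p - 2) vanishes at p ∈ {0, 2, 3}; B'(q) = 2q + 4 vanishes at q ∈ {-2}.
Local minima of A (where A''>0): A(0)=0, A(3)=27. Local minima of B: B(-2)=-4.
So the global minimum of psi is A(0) + B(-2) + 3 = 0 − 4 + 3 = -1, attained at (0, -2).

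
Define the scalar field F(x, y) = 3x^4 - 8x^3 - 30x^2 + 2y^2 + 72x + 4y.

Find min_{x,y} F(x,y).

F(x,y) separates as P(x) + Q(y), so its minimum is min P + min Q.
P'(x) = 12(x - 3)(x - 1)(x + 2) vanishes at x ∈ {-2, 1, 3}; Q'(y) = 4y + 4 vanishes at y ∈ {-1}.
Local minima of P (where P''>0): P(-2)=-152, P(3)=-27. Local minima of Q: Q(-1)=-2.
So the global minimum of F is P(-2) + Q(-1) = -152 − 2 = -154, attained at (-2, -1).

-154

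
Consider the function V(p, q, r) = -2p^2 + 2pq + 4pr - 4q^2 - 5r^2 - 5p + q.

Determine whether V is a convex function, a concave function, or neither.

V is quadratic, so its Hessian is the constant matrix H = [[-4, 2, 4], [2, -8, 0], [4, 0, -10]].
Leading principal minors: -4, 28, -152.
Signs alternate −, +, − ⇒ H ≺ 0 ⇒ concave.

concave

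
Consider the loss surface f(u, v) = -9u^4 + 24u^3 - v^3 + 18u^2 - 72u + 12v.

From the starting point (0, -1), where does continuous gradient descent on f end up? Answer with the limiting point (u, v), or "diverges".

f is separable, so gradient descent decouples: u follows -∂f/∂u, v follows -∂f/∂v.
∂f/∂u = -36(u - 2)(u - 1)(u + 1); at u=0 this is -72, so u increases.
∂f/∂v = -3(v - 2)(v + 2); at v=-1 this is 9, so v decreases.
u converges to its nearest critical value 1 (a local min of the u-part); v converges to -2. The iterate converges to (1, -2).

(1, -2)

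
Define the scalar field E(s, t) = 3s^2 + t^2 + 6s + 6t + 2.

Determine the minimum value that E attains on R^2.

-10

E(s,t) separates as P(s) + Q(t) + 2, so its minimum is min P + min Q + 2.
P'(s) = 6s + 6 vanishes at s ∈ {-1}; Q'(t) = 2(t + 3) vanishes at t ∈ {-3}.
Local minima of P (where P''>0): P(-1)=-3. Local minima of Q: Q(-3)=-9.
So the global minimum of E is P(-1) + Q(-3) + 2 = -3 − 9 + 2 = -10, attained at (-1, -3).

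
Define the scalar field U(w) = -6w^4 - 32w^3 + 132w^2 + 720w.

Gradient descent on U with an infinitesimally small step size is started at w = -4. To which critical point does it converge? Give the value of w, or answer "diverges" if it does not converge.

-2

U'(w) = -24(w - 3)(w + 2)(w + 5), so U'(-4) = -336.
Gradient descent moves in the -U' direction, i.e. w is increasing.
The nearest critical point in that direction is w = -2, where U'' = 360 > 0 (a local minimum). The iterate converges there.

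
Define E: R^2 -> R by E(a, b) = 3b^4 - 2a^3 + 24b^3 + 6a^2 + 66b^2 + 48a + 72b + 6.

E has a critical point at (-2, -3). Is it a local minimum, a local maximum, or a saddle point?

The mixed partial ∂²E/∂a∂b is 0, so the Hessian at any point is diag(E_aa, E_bb) = diag(12(-a + 1), 12(3b^2 + 12b + 11)).
At (-2, -3): H = diag(36, 24).
Both eigenvalues are positive, so H is positive definite: a local minimum.

local minimum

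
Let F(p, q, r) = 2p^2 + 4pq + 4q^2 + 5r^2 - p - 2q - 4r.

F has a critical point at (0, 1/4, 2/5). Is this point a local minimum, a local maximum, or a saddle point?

The Hessian is constant: H = [[4, 4, 0], [4, 8, 0], [0, 0, 10]].
Leading principal minors: Δ₁ = 4, Δ₂ = 16, Δ₃ = 160.
All leading minors are positive, so H is positive definite: a local minimum.

local minimum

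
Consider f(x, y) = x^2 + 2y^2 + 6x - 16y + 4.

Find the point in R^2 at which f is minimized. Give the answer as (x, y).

(-3, 4)

f(x,y) separates as P(x) + Q(y) + 4, so its minimum is min P + min Q + 4.
P'(x) = 2x + 6 vanishes at x ∈ {-3}; Q'(y) = 4y - 16 vanishes at y ∈ {4}.
Local minima of P (where P''>0): P(-3)=-9. Local minima of Q: Q(4)=-32.
So the global minimum of f is P(-3) + Q(4) + 4 = -9 − 32 + 4 = -37, attained at (-3, 4).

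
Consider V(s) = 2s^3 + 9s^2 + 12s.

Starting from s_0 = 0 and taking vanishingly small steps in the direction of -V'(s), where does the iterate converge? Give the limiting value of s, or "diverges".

V'(s) = 6(s + 1)(s + 2), so V'(0) = 12.
Gradient descent moves in the -V' direction, i.e. s is decreasing.
The nearest critical point in that direction is s = -1, where V'' = 6 > 0 (a local minimum). The iterate converges there.

-1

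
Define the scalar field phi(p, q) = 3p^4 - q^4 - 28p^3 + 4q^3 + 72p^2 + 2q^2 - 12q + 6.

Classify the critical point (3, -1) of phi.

The mixed partial ∂²phi/∂p∂q is 0, so the Hessian at any point is diag(phi_pp, phi_qq) = diag(12(3p^2 - 14p + 12), 4(-3q^2 + 6q + 1)).
At (3, -1): H = diag(-36, -32).
Both eigenvalues are negative, so H is negative definite: a local maximum.

local maximum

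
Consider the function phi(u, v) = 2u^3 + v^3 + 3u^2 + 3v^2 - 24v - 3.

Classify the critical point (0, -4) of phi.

The mixed partial ∂²phi/∂u∂v is 0, so the Hessian at any point is diag(phi_uu, phi_vv) = diag(6(2u + 1), 6(v + 1)).
At (0, -4): H = diag(6, -18).
The eigenvalues have opposite signs, so H is indefinite: a saddle point.

saddle point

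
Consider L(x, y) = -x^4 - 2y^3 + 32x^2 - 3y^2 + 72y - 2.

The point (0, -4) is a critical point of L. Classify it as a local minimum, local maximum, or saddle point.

local minimum

The mixed partial ∂²L/∂x∂y is 0, so the Hessian at any point is diag(L_xx, L_yy) = diag(4(-3x^2 + 16), -6(2y + 1)).
At (0, -4): H = diag(64, 42).
Both eigenvalues are positive, so H is positive definite: a local minimum.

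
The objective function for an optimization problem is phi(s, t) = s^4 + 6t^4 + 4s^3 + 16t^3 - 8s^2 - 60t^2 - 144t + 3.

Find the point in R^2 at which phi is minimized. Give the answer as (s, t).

(-4, 2)

phi(s,t) separates as P(s) + Q(t) + 3, so its minimum is min P + min Q + 3.
P'(s) = 4s(s - 1)(s + 4) vanishes at s ∈ {-4, 0, 1}; Q'(t) = 24(t - 2)(t + 1)(t + 3) vanishes at t ∈ {-3, -1, 2}.
Local minima of P (where P''>0): P(-4)=-128, P(1)=-3. Local minima of Q: Q(-3)=-54, Q(2)=-304.
So the global minimum of phi is P(-4) + Q(2) + 3 = -128 − 304 + 3 = -429, attained at (-4, 2).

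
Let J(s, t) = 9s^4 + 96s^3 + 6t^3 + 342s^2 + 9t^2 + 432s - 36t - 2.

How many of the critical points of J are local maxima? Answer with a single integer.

J separates as a function of s plus a function of t, so ∇J=0 decouples.
∂J/∂s = 36(s + 1)(s + 3)(s + 4) = 0 at s ∈ {-4, -3, -1}; ∂J/∂t = 18(t - 1)(t + 2) = 0 at t ∈ {-2, 1}.
The Hessian is diagonal: diag(J_ss, J_tt). Second derivatives: J_ss(-4)=108, J_ss(-3)=-72, J_ss(-1)=216; J_tt(-2)=-54, J_tt(1)=54.
Local maxima occur where both diagonal entries negative: (-3, -2). Count: 1.

1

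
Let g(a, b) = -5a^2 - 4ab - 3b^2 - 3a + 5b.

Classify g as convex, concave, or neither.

concave

g is quadratic, so its Hessian is the constant matrix H = [[-10, -4], [-4, -6]].
det(H) = 44, tr(H) = -16.
det(H) > 0 and tr(H) < 0, so H is negative definite everywhere: concave.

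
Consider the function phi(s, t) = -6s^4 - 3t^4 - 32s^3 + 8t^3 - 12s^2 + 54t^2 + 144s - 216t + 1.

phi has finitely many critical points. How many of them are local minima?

1

phi separates as a function of s plus a function of t, so ∇phi=0 decouples.
∂phi/∂s = -24(s - 1)(s + 2)(s + 3) = 0 at s ∈ {-3, -2, 1}; ∂phi/∂t = -12(t - 3)(t - 2)(t + 3) = 0 at t ∈ {-3, 2, 3}.
The Hessian is diagonal: diag(phi_ss, phi_tt). Second derivatives: phi_ss(-3)=-96, phi_ss(-2)=72, phi_ss(1)=-288; phi_tt(-3)=-360, phi_tt(2)=60, phi_tt(3)=-72.
Local minima occur where both diagonal entries positive: (-2, 2). Count: 1.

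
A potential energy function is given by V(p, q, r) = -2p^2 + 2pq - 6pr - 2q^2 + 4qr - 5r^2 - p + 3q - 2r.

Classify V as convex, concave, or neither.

V is quadratic, so its Hessian is the constant matrix H = [[-4, 2, -6], [2, -4, 4], [-6, 4, -10]].
Leading principal minors: -4, 12, -8.
Signs alternate −, +, − ⇒ H ≺ 0 ⇒ concave.

concave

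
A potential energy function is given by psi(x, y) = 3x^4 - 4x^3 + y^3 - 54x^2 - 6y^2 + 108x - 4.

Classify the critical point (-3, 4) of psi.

The mixed partial ∂²psi/∂x∂y is 0, so the Hessian at any point is diag(psi_xx, psi_yy) = diag(12(3x^2 - 2x - 9), 6(y - 2)).
At (-3, 4): H = diag(288, 12).
Both eigenvalues are positive, so H is positive definite: a local minimum.

local minimum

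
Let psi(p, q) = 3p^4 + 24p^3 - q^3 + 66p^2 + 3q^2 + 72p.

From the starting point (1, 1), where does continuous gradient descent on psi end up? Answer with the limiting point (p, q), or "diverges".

psi is separable, so gradient descent decouples: p follows -∂psi/∂p, q follows -∂psi/∂q.
∂psi/∂p = 12(p + 1)(p + 2)(p + 3); at p=1 this is 288, so p decreases.
∂psi/∂q = -3q(q - 2); at q=1 this is 3, so q decreases.
p converges to its nearest critical value -1 (a local min of the p-part); q converges to 0. The iterate converges to (-1, 0).

(-1, 0)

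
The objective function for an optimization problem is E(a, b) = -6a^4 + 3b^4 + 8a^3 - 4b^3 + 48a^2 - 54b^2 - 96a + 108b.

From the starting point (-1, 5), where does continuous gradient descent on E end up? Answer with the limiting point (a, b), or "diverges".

E is separable, so gradient descent decouples: a follows -∂E/∂a, b follows -∂E/∂b.
∂E/∂a = -24(a - 2)(a - 1)(a + 2); at a=-1 this is -144, so a increases.
∂E/∂b = 12(b - 3)(b - 1)(b + 3); at b=5 this is 768, so b decreases.
a converges to its nearest critical value 1 (a local min of the a-part); b converges to 3. The iterate converges to (1, 3).

(1, 3)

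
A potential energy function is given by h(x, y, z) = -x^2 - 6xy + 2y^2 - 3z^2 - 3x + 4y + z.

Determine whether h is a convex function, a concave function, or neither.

neither

h is quadratic, so its Hessian is the constant matrix H = [[-2, -6, 0], [-6, 4, 0], [0, 0, -6]].
Leading principal minors: -2, -44, 264.
Neither pattern holds ⇒ H is indefinite ⇒ neither convex nor concave.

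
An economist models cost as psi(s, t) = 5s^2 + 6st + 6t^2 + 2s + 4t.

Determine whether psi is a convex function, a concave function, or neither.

psi is quadratic, so its Hessian is the constant matrix H = [[10, 6], [6, 12]].
det(H) = 84, tr(H) = 22.
det(H) > 0 and tr(H) > 0, so H is positive definite everywhere: convex.

convex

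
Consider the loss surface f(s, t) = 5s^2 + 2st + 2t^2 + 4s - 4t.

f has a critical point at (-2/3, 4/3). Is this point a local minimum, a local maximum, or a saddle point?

local minimum

The Hessian of f is constant: H = [[10, 2], [2, 4]].
det(H) = 10·4 − 2² = 36.
det(H) > 0 and tr(H) = 14 > 0, so H is positive definite and the point is a local minimum.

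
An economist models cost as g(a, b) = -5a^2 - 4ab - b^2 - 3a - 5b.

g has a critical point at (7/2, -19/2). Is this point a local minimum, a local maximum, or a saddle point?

The Hessian of g is constant: H = [[-10, -4], [-4, -2]].
det(H) = (-10)·(-2) − (-4)² = 4.
det(H) > 0 and tr(H) = -12 < 0, so H is negative definite and the point is a local maximum.

local maximum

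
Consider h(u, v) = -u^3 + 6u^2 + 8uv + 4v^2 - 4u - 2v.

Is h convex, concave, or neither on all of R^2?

neither

The term -u^3 is cubic, so the Hessian is not constant.
∂²h/∂u² = -6u + 12, which takes both signs as u varies (negative for sufficiently large u). A diagonal entry of the Hessian changing sign means the Hessian is neither positive- nor negative-semidefinite on all of R^2.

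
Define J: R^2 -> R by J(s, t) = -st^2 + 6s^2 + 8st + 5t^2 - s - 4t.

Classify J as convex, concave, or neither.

The term -st^2 is cubic, so the Hessian is not constant.
∂²J/∂t² = -2s + 10, which takes both signs as s varies (negative for sufficiently large s). A diagonal entry of the Hessian changing sign means the Hessian is neither positive- nor negative-semidefinite on all of R^2.

neither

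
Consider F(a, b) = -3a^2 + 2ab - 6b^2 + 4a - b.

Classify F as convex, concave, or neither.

F is quadratic, so its Hessian is the constant matrix H = [[-6, 2], [2, -12]].
det(H) = 68, tr(H) = -18.
det(H) > 0 and tr(H) < 0, so H is negative definite everywhere: concave.

concave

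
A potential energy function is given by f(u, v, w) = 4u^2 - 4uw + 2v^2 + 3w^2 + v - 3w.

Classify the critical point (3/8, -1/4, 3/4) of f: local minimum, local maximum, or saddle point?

local minimum

The Hessian is constant: H = [[8, 0, -4], [0, 4, 0], [-4, 0, 6]].
Leading principal minors: Δ₁ = 8, Δ₂ = 32, Δ₃ = 128.
All leading minors are positive, so H is positive definite: a local minimum.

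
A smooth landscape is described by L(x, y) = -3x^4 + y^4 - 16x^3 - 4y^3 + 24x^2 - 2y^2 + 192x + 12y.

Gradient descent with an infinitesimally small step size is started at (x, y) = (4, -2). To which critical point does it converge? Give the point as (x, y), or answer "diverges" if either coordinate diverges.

diverges

L is separable, so gradient descent decouples: x follows -∂L/∂x, y follows -∂L/∂y.
∂L/∂x = -12(x - 2)(x + 2)(x + 4); at x=4 this is -1152, so x increases.
∂L/∂y = 4(y - 3)(y - 1)(y + 1); at y=-2 this is -60, so y increases.
The x-coordinate has no critical point in that direction and runs off to infinity.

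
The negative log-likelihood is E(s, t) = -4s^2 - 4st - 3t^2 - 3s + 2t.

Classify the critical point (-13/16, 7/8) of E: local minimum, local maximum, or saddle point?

local maximum

The Hessian of E is constant: H = [[-8, -4], [-4, -6]].
det(H) = (-8)·(-6) − (-4)² = 32.
det(H) > 0 and tr(H) = -14 < 0, so H is negative definite and the point is a local maximum.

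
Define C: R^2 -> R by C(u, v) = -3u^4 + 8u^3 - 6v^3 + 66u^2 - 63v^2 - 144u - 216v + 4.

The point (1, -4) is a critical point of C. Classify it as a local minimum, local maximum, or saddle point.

local minimum

The mixed partial ∂²C/∂u∂v is 0, so the Hessian at any point is diag(C_uu, C_vv) = diag(12(-3u^2 + 4u + 11), -18(2v + 7)).
At (1, -4): H = diag(144, 18).
Both eigenvalues are positive, so H is positive definite: a local minimum.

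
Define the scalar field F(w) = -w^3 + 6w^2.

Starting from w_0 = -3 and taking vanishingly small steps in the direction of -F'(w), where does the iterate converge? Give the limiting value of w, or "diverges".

0

F'(w) = -3w(w - 4), so F'(-3) = -63.
Gradient descent moves in the -F' direction, i.e. w is increasing.
The nearest critical point in that direction is w = 0, where F'' = 12 > 0 (a local minimum). The iterate converges there.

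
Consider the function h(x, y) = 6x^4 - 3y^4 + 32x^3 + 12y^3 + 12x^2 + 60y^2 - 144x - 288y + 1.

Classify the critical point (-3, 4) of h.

The mixed partial ∂²h/∂x∂y is 0, so the Hessian at any point is diag(h_xx, h_yy) = diag(24(3x^2 + 8x + 1), 12(-3y^2 + 6y + 10)).
At (-3, 4): H = diag(96, -168).
The eigenvalues have opposite signs, so H is indefinite: a saddle point.

saddle point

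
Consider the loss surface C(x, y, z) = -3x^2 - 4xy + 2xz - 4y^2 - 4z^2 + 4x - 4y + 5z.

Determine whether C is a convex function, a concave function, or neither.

C is quadratic, so its Hessian is the constant matrix H = [[-6, -4, 2], [-4, -8, 0], [2, 0, -8]].
Leading principal minors: -6, 32, -224.
Signs alternate −, +, − ⇒ H ≺ 0 ⇒ concave.

concave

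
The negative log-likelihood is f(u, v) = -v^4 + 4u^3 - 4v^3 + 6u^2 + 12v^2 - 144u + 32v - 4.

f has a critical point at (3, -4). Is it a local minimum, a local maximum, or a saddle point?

The mixed partial ∂²f/∂u∂v is 0, so the Hessian at any point is diag(f_uu, f_vv) = diag(12(2u + 1), 12(-v^2 - 2v + 2)).
At (3, -4): H = diag(84, -72).
The eigenvalues have opposite signs, so H is indefinite: a saddle point.

saddle point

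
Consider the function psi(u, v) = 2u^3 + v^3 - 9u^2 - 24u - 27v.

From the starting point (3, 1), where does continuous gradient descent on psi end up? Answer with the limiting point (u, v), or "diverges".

(4, 3)

psi is separable, so gradient descent decouples: u follows -∂psi/∂u, v follows -∂psi/∂v.
∂psi/∂u = 6(u - 4)(u + 1); at u=3 this is -24, so u increases.
∂psi/∂v = 3(v - 3)(v + 3); at v=1 this is -24, so v increases.
u converges to its nearest critical value 4 (a local min of the u-part); v converges to 3. The iterate converges to (4, 3).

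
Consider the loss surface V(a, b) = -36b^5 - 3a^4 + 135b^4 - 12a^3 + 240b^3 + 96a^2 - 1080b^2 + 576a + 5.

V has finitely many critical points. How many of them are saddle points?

V separates as a function of a plus a function of b, so ∇V=0 decouples.
∂V/∂a = -12(a - 4)(a + 3)(a + 4) = 0 at a ∈ {-4, -3, 4}; ∂V/∂b = -180b(b - 3)(b - 2)(b + 2) = 0 at b ∈ {-2, 0, 2, 3}.
The Hessian is diagonal: diag(V_aa, V_bb). Second derivatives: V_aa(-4)=-96, V_aa(-3)=84, V_aa(4)=-672; V_bb(-2)=7200, V_bb(0)=-2160, V_bb(2)=1440, V_bb(3)=-2700.
Saddle points occur where the two diagonal entries have opposite signs: (-4, -2), (-4, 2), (-3, 0), (-3, 3), (4, -2), (4, 2). Count: 6.

6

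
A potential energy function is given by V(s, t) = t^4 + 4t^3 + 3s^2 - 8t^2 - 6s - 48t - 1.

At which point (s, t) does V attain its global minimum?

V(s,t) separates as P(s) + Q(t) − 1, so its minimum is min P + min Q − 1.
P'(s) = 6s - 6 vanishes at s ∈ {1}; Q'(t) = 4(t - 2)(t + 2)(t + 3) vanishes at t ∈ {-3, -2, 2}.
Local minima of P (where P''>0): P(1)=-3. Local minima of Q: Q(-3)=45, Q(2)=-80.
So the global minimum of V is P(1) + Q(2) − 1 = -3 − 80 − 1 = -84, attained at (1, 2).

(1, 2)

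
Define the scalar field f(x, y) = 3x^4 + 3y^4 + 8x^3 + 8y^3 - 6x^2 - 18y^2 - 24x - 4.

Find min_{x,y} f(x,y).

-158

f(x,y) separates as P(x) + Q(y) − 4, so its minimum is min P + min Q − 4.
P'(x) = 12(x - 1)(x + 1)(x + 2) vanishes at x ∈ {-2, -1, 1}; Q'(y) = 12y(y - 1)(y + 3) vanishes at y ∈ {-3, 0, 1}.
Local minima of P (where P''>0): P(-2)=8, P(1)=-19. Local minima of Q: Q(-3)=-135, Q(1)=-7.
So the global minimum of f is P(1) + Q(-3) − 4 = -19 − 135 − 4 = -158, attained at (1, -3).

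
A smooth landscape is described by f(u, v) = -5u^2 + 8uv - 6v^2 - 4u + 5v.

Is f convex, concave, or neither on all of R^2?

concave

f is quadratic, so its Hessian is the constant matrix H = [[-10, 8], [8, -12]].
det(H) = 56, tr(H) = -22.
det(H) > 0 and tr(H) < 0, so H is negative definite everywhere: concave.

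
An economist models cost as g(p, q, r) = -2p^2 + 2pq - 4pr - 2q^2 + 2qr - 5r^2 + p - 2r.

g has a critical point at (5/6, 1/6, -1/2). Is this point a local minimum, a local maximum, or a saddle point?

local maximum

The Hessian is constant: H = [[-4, 2, -4], [2, -4, 2], [-4, 2, -10]].
Leading principal minors: Δ₁ = -4, Δ₂ = 12, Δ₃ = -72.
The minors alternate sign starting negative (−, +, −), so H is negative definite: a local maximum.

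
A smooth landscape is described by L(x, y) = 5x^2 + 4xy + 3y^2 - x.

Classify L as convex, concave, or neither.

L is quadratic, so its Hessian is the constant matrix H = [[10, 4], [4, 6]].
det(H) = 44, tr(H) = 16.
det(H) > 0 and tr(H) > 0, so H is positive definite everywhere: convex.

convex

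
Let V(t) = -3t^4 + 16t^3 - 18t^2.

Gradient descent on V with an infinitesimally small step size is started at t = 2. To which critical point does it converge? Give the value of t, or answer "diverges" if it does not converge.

1

V'(t) = -12t(t - 3)(t - 1), so V'(2) = 24.
Gradient descent moves in the -V' direction, i.e. t is decreasing.
The nearest critical point in that direction is t = 1, where V'' = 24 > 0 (a local minimum). The iterate converges there.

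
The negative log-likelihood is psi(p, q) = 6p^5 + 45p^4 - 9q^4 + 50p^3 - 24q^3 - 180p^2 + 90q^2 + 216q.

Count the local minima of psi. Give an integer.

2

psi separates as a function of p plus a function of q, so ∇psi=0 decouples.
∂psi/∂p = 30p(p - 1)(p + 3)(p + 4) = 0 at p ∈ {-4, -3, 0, 1}; ∂psi/∂q = -36(q - 2)(q + 1)(q + 3) = 0 at q ∈ {-3, -1, 2}.
The Hessian is diagonal: diag(psi_pp, psi_qq). Second derivatives: psi_pp(-4)=-600, psi_pp(-3)=360, psi_pp(0)=-360, psi_pp(1)=600; psi_qq(-3)=-360, psi_qq(-1)=216, psi_qq(2)=-540.
Local minima occur where both diagonal entries positive: (-3, -1), (1, -1). Count: 2.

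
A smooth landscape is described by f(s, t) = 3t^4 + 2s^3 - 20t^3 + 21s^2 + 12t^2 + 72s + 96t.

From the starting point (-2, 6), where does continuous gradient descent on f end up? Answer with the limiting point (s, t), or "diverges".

(-3, 4)

f is separable, so gradient descent decouples: s follows -∂f/∂s, t follows -∂f/∂t.
∂f/∂s = 6(s + 3)(s + 4); at s=-2 this is 12, so s decreases.
∂f/∂t = 12(t - 4)(t - 2)(t + 1); at t=6 this is 672, so t decreases.
s converges to its nearest critical value -3 (a local min of the s-part); t converges to 4. The iterate converges to (-3, 4).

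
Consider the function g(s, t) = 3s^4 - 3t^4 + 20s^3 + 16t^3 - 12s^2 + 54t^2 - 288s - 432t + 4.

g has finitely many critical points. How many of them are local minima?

2

g separates as a function of s plus a function of t, so ∇g=0 decouples.
∂g/∂s = 12(s - 2)(s + 3)(s + 4) = 0 at s ∈ {-4, -3, 2}; ∂g/∂t = -12(t - 4)(t - 3)(t + 3) = 0 at t ∈ {-3, 3, 4}.
The Hessian is diagonal: diag(g_ss, g_tt). Second derivatives: g_ss(-4)=72, g_ss(-3)=-60, g_ss(2)=360; g_tt(-3)=-504, g_tt(3)=72, g_tt(4)=-84.
Local minima occur where both diagonal entries positive: (-4, 3), (2, 3). Count: 2.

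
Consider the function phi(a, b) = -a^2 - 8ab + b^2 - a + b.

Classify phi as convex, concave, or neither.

phi is quadratic, so its Hessian is the constant matrix H = [[-2, -8], [-8, 2]].
det(H) = -68, tr(H) = 0.
det(H) < 0, so H is indefinite: neither convex nor concave.

neither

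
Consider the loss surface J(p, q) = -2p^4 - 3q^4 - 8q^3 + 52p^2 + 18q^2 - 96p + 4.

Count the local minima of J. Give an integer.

J separates as a function of p plus a function of q, so ∇J=0 decouples.
∂J/∂p = -8(p - 3)(p - 1)(p + 4) = 0 at p ∈ {-4, 1, 3}; ∂J/∂q = -12q(q - 1)(q + 3) = 0 at q ∈ {-3, 0, 1}.
The Hessian is diagonal: diag(J_pp, J_qq). Second derivatives: J_pp(-4)=-280, J_pp(1)=80, J_pp(3)=-112; J_qq(-3)=-144, J_qq(0)=36, J_qq(1)=-48.
Local minima occur where both diagonal entries positive: (1, 0). Count: 1.

1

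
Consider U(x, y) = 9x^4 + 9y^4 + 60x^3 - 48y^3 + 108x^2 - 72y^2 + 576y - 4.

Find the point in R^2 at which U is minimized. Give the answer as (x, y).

U(x,y) separates as P(x) + Q(y) − 4, so its minimum is min P + min Q − 4.
P'(x) = 36x(x + 2)(x + 3) vanishes at x ∈ {-3, -2, 0}; Q'(y) = 36(y - 4)(y - 2)(y + 2) vanishes at y ∈ {-2, 2, 4}.
Local minima of P (where P''>0): P(-3)=81, P(0)=0. Local minima of Q: Q(-2)=-912, Q(4)=384.
So the global minimum of U is P(0) + Q(-2) − 4 = 0 − 912 − 4 = -916, attained at (0, -2).

(0, -2)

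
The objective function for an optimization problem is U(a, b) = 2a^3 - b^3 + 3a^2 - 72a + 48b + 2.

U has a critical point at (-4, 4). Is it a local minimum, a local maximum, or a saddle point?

The mixed partial ∂²U/∂a∂b is 0, so the Hessian at any point is diag(U_aa, U_bb) = diag(6(2a + 1), -6b).
At (-4, 4): H = diag(-42, -24).
Both eigenvalues are negative, so H is negative definite: a local maximum.

local maximum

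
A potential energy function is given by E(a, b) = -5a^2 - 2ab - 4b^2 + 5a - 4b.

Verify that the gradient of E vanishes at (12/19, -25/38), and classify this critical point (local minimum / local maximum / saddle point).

local maximum

∇E = (-10a - 2b + 5, -2a - 8b - 4); substituting (12/19, -25/38) gives ∇E = (0, 0), so (12/19, -25/38) is indeed a critical point.
The Hessian of E is constant: H = [[-10, -2], [-2, -8]].
det(H) = (-10)·(-8) − (-2)² = 76.
det(H) > 0 and tr(H) = -18 < 0, so H is negative definite and the point is a local maximum.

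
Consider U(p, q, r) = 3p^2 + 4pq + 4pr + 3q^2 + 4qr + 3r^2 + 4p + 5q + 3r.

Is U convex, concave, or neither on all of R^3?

convex

U is quadratic, so its Hessian is the constant matrix H = [[6, 4, 4], [4, 6, 4], [4, 4, 6]].
Leading principal minors: 6, 20, 56.
All positive ⇒ H ≻ 0 ⇒ convex.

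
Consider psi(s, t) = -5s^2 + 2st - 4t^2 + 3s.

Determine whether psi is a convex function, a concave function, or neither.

psi is quadratic, so its Hessian is the constant matrix H = [[-10, 2], [2, -8]].
det(H) = 76, tr(H) = -18.
det(H) > 0 and tr(H) < 0, so H is negative definite everywhere: concave.

concave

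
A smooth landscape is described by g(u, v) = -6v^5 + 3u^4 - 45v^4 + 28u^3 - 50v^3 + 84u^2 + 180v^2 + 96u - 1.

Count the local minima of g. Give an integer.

4

g separates as a function of u plus a function of v, so ∇g=0 decouples.
∂g/∂u = 12(u + 1)(u + 2)(u + 4) = 0 at u ∈ {-4, -2, -1}; ∂g/∂v = -30v(v - 1)(v + 3)(v + 4) = 0 at v ∈ {-4, -3, 0, 1}.
The Hessian is diagonal: diag(g_uu, g_vv). Second derivatives: g_uu(-4)=72, g_uu(-2)=-24, g_uu(-1)=36; g_vv(-4)=600, g_vv(-3)=-360, g_vv(0)=360, g_vv(1)=-600.
Local minima occur where both diagonal entries positive: (-4, -4), (-4, 0), (-1, -4), (-1, 0). Count: 4.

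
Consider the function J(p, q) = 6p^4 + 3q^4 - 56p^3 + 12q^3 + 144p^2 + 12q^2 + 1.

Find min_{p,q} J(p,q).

1

J(p,q) separates as A(p) + B(q) + 1, so its minimum is min A + min B + 1.
A'(p) = 24p(p - 4)(p - 3) vanishes at p ∈ {0, 3, 4}; B'(q) = 12q(q + 1)(q + 2) vanishes at q ∈ {-2, -1, 0}.
Local minima of A (where A''>0): A(0)=0, A(4)=256. Local minima of B: B(-2)=0, B(0)=0.
So the global minimum of J is A(0) + B(-2) + 1 = 0 + 0 + 1 = 1, attained at (0, -2).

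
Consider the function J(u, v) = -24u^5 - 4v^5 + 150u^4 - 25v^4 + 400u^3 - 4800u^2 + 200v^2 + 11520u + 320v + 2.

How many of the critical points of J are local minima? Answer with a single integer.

J separates as a function of u plus a function of v, so ∇J=0 decouples.
∂J/∂u = -120(u - 4)(u - 3)(u - 2)(u + 4) = 0 at u ∈ {-4, 2, 3, 4}; ∂J/∂v = -20(v - 2)(v + 1)(v + 2)(v + 4) = 0 at v ∈ {-4, -2, -1, 2}.
The Hessian is diagonal: diag(J_uu, J_vv). Second derivatives: J_uu(-4)=40320, J_uu(2)=-1440, J_uu(3)=840, J_uu(4)=-1920; J_vv(-4)=720, J_vv(-2)=-160, J_vv(-1)=180, J_vv(2)=-1440.
Local minima occur where both diagonal entries positive: (-4, -4), (-4, -1), (3, -4), (3, -1). Count: 4.

4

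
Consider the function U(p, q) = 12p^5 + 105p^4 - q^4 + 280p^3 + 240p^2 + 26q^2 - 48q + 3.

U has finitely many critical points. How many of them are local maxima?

4

U separates as a function of p plus a function of q, so ∇U=0 decouples.
∂U/∂p = 60p(p + 1)(p + 2)(p + 4) = 0 at p ∈ {-4, -2, -1, 0}; ∂U/∂q = -4(q - 3)(q - 1)(q + 4) = 0 at q ∈ {-4, 1, 3}.
The Hessian is diagonal: diag(U_pp, U_qq). Second derivatives: U_pp(-4)=-1440, U_pp(-2)=240, U_pp(-1)=-180, U_pp(0)=480; U_qq(-4)=-140, U_qq(1)=40, U_qq(3)=-56.
Local maxima occur where both diagonal entries negative: (-4, -4), (-4, 3), (-1, -4), (-1, 3). Count: 4.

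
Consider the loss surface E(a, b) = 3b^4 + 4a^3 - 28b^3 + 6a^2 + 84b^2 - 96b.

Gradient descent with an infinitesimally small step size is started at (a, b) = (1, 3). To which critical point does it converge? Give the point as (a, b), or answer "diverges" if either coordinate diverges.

(0, 4)

E is separable, so gradient descent decouples: a follows -∂E/∂a, b follows -∂E/∂b.
∂E/∂a = 12a(a + 1); at a=1 this is 24, so a decreases.
∂E/∂b = 12(b - 4)(b - 2)(b - 1); at b=3 this is -24, so b increases.
a converges to its nearest critical value 0 (a local min of the a-part); b converges to 4. The iterate converges to (0, 4).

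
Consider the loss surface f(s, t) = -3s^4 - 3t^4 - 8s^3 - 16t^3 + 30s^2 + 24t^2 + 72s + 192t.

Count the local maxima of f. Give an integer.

f separates as a function of s plus a function of t, so ∇f=0 decouples.
∂f/∂s = -12(s - 2)(s + 1)(s + 3) = 0 at s ∈ {-3, -1, 2}; ∂f/∂t = -12(t - 2)(t + 2)(t + 4) = 0 at t ∈ {-4, -2, 2}.
The Hessian is diagonal: diag(f_ss, f_tt). Second derivatives: f_ss(-3)=-120, f_ss(-1)=72, f_ss(2)=-180; f_tt(-4)=-144, f_tt(-2)=96, f_tt(2)=-288.
Local maxima occur where both diagonal entries negative: (-3, -4), (-3, 2), (2, -4), (2, 2). Count: 4.

4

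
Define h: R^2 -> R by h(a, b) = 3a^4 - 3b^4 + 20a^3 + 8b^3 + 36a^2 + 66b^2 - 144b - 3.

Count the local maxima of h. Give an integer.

2

h separates as a function of a plus a function of b, so ∇h=0 decouples.
∂h/∂a = 12a(a + 2)(a + 3) = 0 at a ∈ {-3, -2, 0}; ∂h/∂b = -12(b - 4)(b - 1)(b + 3) = 0 at b ∈ {-3, 1, 4}.
The Hessian is diagonal: diag(h_aa, h_bb). Second derivatives: h_aa(-3)=36, h_aa(-2)=-24, h_aa(0)=72; h_bb(-3)=-336, h_bb(1)=144, h_bb(4)=-252.
Local maxima occur where both diagonal entries negative: (-2, -3), (-2, 4). Count: 2.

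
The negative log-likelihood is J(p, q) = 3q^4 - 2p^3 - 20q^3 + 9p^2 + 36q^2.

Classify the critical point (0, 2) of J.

saddle point

The mixed partial ∂²J/∂p∂q is 0, so the Hessian at any point is diag(J_pp, J_qq) = diag(6(-2p + 3), 12(3q^2 - 10q + 6)).
At (0, 2): H = diag(18, -24).
The eigenvalues have opposite signs, so H is indefinite: a saddle point.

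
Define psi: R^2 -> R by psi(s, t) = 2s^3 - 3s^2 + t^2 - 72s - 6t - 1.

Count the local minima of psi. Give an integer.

psi separates as a function of s plus a function of t, so ∇psi=0 decouples.
∂psi/∂s = 6(s - 4)(s + 3) = 0 at s ∈ {-3, 4}; ∂psi/∂t = 2(t - 3) = 0 at t ∈ {3}.
The Hessian is diagonal: diag(psi_ss, psi_tt). Second derivatives: psi_ss(-3)=-42, psi_ss(4)=42; psi_tt(3)=2.
Local minima occur where both diagonal entries positive: (4, 3). Count: 1.

1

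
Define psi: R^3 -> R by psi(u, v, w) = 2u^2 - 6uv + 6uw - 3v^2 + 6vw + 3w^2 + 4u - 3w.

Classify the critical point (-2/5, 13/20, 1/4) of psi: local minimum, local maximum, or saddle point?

saddle point

The Hessian is constant: H = [[4, -6, 6], [-6, -6, 6], [6, 6, 6]].
Leading principal minors: Δ₁ = 4, Δ₂ = -60, Δ₃ = -720.
The minors fit neither the all-positive nor the alternating-sign pattern, so H is indefinite: a saddle point.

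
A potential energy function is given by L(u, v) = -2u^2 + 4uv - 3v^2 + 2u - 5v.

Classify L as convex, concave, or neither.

L is quadratic, so its Hessian is the constant matrix H = [[-4, 4], [4, -6]].
det(H) = 8, tr(H) = -10.
det(H) > 0 and tr(H) < 0, so H is negative definite everywhere: concave.

concave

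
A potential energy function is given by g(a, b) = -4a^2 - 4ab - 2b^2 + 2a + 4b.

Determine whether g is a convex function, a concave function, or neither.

g is quadratic, so its Hessian is the constant matrix H = [[-8, -4], [-4, -4]].
det(H) = 16, tr(H) = -12.
det(H) > 0 and tr(H) < 0, so H is negative definite everywhere: concave.

concave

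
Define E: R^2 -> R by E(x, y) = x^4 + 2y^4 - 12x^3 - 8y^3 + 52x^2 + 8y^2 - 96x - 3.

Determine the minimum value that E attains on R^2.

E(x,y) separates as P(x) + Q(y) − 3, so its minimum is min P + min Q − 3.
P'(x) = 4(x - 4)(x - 3)(x - 2) vanishes at x ∈ {2, 3, 4}; Q'(y) = 8y(y - 2)(y - 1) vanishes at y ∈ {0, 1, 2}.
Local minima of P (where P''>0): P(2)=-64, P(4)=-64. Local minima of Q: Q(0)=0, Q(2)=0.
So the global minimum of E is P(2) + Q(0) − 3 = -64 + 0 − 3 = -67, attained at (2, 0).

-67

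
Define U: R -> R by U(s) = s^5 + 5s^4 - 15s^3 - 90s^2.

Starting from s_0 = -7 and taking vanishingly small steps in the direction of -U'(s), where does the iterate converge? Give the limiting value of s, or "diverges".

U'(s) = 5s(s - 3)(s + 3)(s + 4), so U'(-7) = 4200.
Gradient descent moves in the -U' direction, i.e. s is decreasing.
There is no critical point below s=-7, and U' keeps the same sign, so the iterate runs off to −∞.

diverges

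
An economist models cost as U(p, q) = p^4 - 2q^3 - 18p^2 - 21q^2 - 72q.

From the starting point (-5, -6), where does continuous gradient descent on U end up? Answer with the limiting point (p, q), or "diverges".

(-3, -4)

U is separable, so gradient descent decouples: p follows -∂U/∂p, q follows -∂U/∂q.
∂U/∂p = 4p(p - 3)(p + 3); at p=-5 this is -320, so p increases.
∂U/∂q = -6(q + 3)(q + 4); at q=-6 this is -36, so q increases.
p converges to its nearest critical value -3 (a local min of the p-part); q converges to -4. The iterate converges to (-3, -4).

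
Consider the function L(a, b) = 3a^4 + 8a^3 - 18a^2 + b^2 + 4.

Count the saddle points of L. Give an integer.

L separates as a function of a plus a function of b, so ∇L=0 decouples.
∂L/∂a = 12a(a - 1)(a + 3) = 0 at a ∈ {-3, 0, 1}; ∂L/∂b = 2b = 0 at b ∈ {0}.
The Hessian is diagonal: diag(L_aa, L_bb). Second derivatives: L_aa(-3)=144, L_aa(0)=-36, L_aa(1)=48; L_bb(0)=2.
Saddle points occur where the two diagonal entries have opposite signs: (0, 0). Count: 1.

1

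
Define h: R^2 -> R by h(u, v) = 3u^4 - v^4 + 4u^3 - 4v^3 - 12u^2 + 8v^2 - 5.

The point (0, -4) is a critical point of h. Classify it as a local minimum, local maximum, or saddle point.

The mixed partial ∂²h/∂u∂v is 0, so the Hessian at any point is diag(h_uu, h_vv) = diag(12(3u^2 + 2u - 2), 4(-3v^2 - 6v + 4)).
At (0, -4): H = diag(-24, -80).
Both eigenvalues are negative, so H is negative definite: a local maximum.

local maximum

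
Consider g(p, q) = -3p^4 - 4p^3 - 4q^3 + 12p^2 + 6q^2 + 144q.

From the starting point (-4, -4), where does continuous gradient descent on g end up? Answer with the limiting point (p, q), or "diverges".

g is separable, so gradient descent decouples: p follows -∂g/∂p, q follows -∂g/∂q.
∂g/∂p = -12p(p - 1)(p + 2); at p=-4 this is 480, so p decreases.
∂g/∂q = -12(q - 4)(q + 3); at q=-4 this is -96, so q increases.
The p-coordinate has no critical point in that direction and runs off to infinity.

diverges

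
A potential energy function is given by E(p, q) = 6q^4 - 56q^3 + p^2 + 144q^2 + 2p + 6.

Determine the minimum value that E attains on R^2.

5

E(p,q) separates as A(p) + B(q) + 6, so its minimum is min A + min B + 6.
A'(p) = 2p + 2 vanishes at p ∈ {-1}; B'(q) = 24q(q - 4)(q - 3) vanishes at q ∈ {0, 3, 4}.
Local minima of A (where A''>0): A(-1)=-1. Local minima of B: B(0)=0, B(4)=256.
So the global minimum of E is A(-1) + B(0) + 6 = -1 + 0 + 6 = 5, attained at (-1, 0).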